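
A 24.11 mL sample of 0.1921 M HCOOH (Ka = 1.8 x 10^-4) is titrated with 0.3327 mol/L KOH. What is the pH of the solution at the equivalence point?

n(HCOOH) = 0.1921 x 0.02411 = 0.004632 mol; V(KOH) at equivalence = 0.004632/0.3327 = 0.01392 L.
At equivalence all the acid is converted to HCOO-; total volume = 0.02411 + 0.01392 = 0.03803 L, so [HCOO-] = 0.004632/0.03803 = 0.1218 M.
Kb = Kw/Ka = 1.0e-14 / 1.8 x 10^-4 = 5.56e-11.
[OH^-] = sqrt(Kb x [HCOO-]) = sqrt(5.56e-11 x 0.1218) = 2.60e-6 M.
pOH = 5.58, so pH = 14.00 - 5.58 = 8.42.

8.42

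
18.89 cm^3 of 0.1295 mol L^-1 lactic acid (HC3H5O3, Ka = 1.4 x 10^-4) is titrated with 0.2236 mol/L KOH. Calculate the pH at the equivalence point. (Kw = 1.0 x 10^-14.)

n(HC3H5O3) = 0.1295 x 0.01889 = 0.002446 mol; V(KOH) at equivalence = 0.002446/0.2236 = 0.01094 L.
At equivalence all the acid is converted to C3H5O3-; total volume = 0.01889 + 0.01094 = 0.02983 L, so [C3H5O3-] = 0.002446/0.02983 = 0.08201 M.
Kb = Kw/Ka = 1.0e-14 / 1.4 x 10^-4 = 7.14e-11.
[OH^-] = sqrt(Kb x [C3H5O3-]) = sqrt(7.14e-11 x 0.08201) = 2.42e-6 M.
pOH = 5.62, so pH = 14.00 - 5.62 = 8.38.

8.38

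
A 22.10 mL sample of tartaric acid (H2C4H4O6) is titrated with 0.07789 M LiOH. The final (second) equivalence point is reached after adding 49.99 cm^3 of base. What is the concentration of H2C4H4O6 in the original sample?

n(LiOH) = 0.07789 x 0.04999 = 0.003894 mol.
At the final (second) equivalence point, 2 mol OH^- react per mol H2C4H4O6, so n(H2C4H4O6) = 0.003894 / 2 = 0.001947 mol.
[H2C4H4O6] = 0.001947 / 0.02210 L = 0.0881 M.

0.0881 M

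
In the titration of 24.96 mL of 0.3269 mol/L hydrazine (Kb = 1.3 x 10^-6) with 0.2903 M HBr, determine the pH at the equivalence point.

n(N2H4) = 0.3269 x 0.02496 = 0.008159 mol; V(HBr) at equivalence = 0.008159/0.2903 = 0.02811 L.
At equivalence the base is fully converted to N2H5+; total volume = 0.05307 L, so [N2H5+] = 0.008159/0.05307 = 0.1538 M.
Ka(N2H5+) = Kw/Kb = 1.0e-14 / 1.3 x 10^-6 = 7.69e-9.
[H^+] = sqrt(Ka x [N2H5+]) = sqrt(7.69e-9 x 0.1538) = 3.44e-5 M.
pH = -log(3.44e-5) = 4.46.

4.46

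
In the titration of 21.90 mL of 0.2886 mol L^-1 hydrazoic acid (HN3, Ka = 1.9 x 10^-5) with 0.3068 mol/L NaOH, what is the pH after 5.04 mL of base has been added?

Initial n(HN3) = 0.2886 x 0.02190 = 0.006320 mol.
n(NaOH) added = 0.3068 x 0.005040 = 0.001546 mol, converting that many moles of HN3 to N3-.
Remaining n(HN3) = 0.004774 mol; n(N3-) = 0.001546 mol.
By Henderson-Hasselbalch, pH = pKa + log([A^-]/[HA]) = 4.72 + log(0.001546/0.004774) = 4.72 + (-0.49) = 4.23.

4.23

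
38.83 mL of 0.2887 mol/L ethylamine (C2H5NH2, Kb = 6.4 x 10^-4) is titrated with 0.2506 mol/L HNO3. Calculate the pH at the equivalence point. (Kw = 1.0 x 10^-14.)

n(C2H5NH2) = 0.2887 x 0.03883 = 0.01121 mol; V(HNO3) at equivalence = 0.01121/0.2506 = 0.04473 L.
At equivalence the base is fully converted to C2H5NH3+; total volume = 0.08356 L, so [C2H5NH3+] = 0.01121/0.08356 = 0.1342 M.
Ka(C2H5NH3+) = Kw/Kb = 1.0e-14 / 6.4 x 10^-4 = 1.56e-11.
[H^+] = sqrt(Ka x [C2H5NH3+]) = sqrt(1.56e-11 x 0.1342) = 1.45e-6 M.
pH = -log(1.45e-6) = 5.84.

5.84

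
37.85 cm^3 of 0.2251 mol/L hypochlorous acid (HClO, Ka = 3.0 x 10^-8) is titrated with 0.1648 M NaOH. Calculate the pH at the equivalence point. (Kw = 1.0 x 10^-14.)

10.25

n(HClO) = 0.2251 x 0.03785 = 0.008520 mol; V(NaOH) at equivalence = 0.008520/0.1648 = 0.05170 L.
At equivalence all the acid is converted to ClO-; total volume = 0.03785 + 0.05170 = 0.08955 L, so [ClO-] = 0.008520/0.08955 = 0.09514 M.
Kb = Kw/Ka = 1.0e-14 / 3.0 x 10^-8 = 3.33e-7.
[OH^-] = sqrt(Kb x [ClO-]) = sqrt(3.33e-7 x 0.09514) = 0.000178 M.
pOH = 3.75, so pH = 14.00 - 3.75 = 10.25.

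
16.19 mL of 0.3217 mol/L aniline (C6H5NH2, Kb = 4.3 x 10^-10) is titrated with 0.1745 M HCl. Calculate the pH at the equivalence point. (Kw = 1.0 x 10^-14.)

2.79

n(C6H5NH2) = 0.3217 x 0.01619 = 0.005208 mol; V(HCl) at equivalence = 0.005208/0.1745 = 0.02985 L.
At equivalence the base is fully converted to C6H5NH3+; total volume = 0.04604 L, so [C6H5NH3+] = 0.005208/0.04604 = 0.1131 M.
Ka(C6H5NH3+) = Kw/Kb = 1.0e-14 / 4.3 x 10^-10 = 2.33e-5.
[H^+] = sqrt(Ka x [C6H5NH3+]) = sqrt(2.33e-5 x 0.1131) = 0.00162 M.
pH = -log(0.00162) = 2.79.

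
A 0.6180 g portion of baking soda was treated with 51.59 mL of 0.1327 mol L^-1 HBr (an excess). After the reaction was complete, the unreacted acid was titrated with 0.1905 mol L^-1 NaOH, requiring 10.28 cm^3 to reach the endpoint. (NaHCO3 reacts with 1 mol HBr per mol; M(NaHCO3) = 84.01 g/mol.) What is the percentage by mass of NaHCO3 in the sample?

Total n(HBr) added = 0.1327 x 0.05159 = 0.006846 mol.
n(NaOH) used = 0.1905 x 0.01028 = 0.001958 mol, which equals the excess n(HBr).
So n(HBr) consumed by the sample = 0.006846 - 0.001958 = 0.004888 mol.
n(NaHCO3) = 0.004888 / 1 = 0.004888 mol.
mass NaHCO3 = 0.004888 x 84.01 = 0.4106 g, so %NaHCO3 = 0.4106/0.6180 x 100 = 66.4%.

66.4%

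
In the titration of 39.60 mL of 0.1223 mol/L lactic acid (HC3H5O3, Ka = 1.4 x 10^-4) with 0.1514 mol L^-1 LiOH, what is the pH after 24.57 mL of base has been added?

Initial n(HC3H5O3) = 0.1223 x 0.03960 = 0.004843 mol.
n(LiOH) added = 0.1514 x 0.02457 = 0.003720 mol, converting that many moles of HC3H5O3 to C3H5O3-.
Remaining n(HC3H5O3) = 0.001123 mol; n(C3H5O3-) = 0.003720 mol.
By Henderson-Hasselbalch, pH = pKa + log([A^-]/[HA]) = 3.85 + log(0.003720/0.001123) = 3.85 + (+0.52) = 4.37.

4.37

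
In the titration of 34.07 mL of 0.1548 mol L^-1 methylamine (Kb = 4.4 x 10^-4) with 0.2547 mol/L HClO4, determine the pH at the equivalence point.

n(CH3NH2) = 0.1548 x 0.03407 = 0.005274 mol; V(HClO4) at equivalence = 0.005274/0.2547 = 0.02071 L.
At equivalence the base is fully converted to CH3NH3+; total volume = 0.05478 L, so [CH3NH3+] = 0.005274/0.05478 = 0.09628 M.
Ka(CH3NH3+) = Kw/Kb = 1.0e-14 / 4.4 x 10^-4 = 2.27e-11.
[H^+] = sqrt(Ka x [CH3NH3+]) = sqrt(2.27e-11 x 0.09628) = 1.48e-6 M.
pH = -log(1.48e-6) = 5.83.

5.83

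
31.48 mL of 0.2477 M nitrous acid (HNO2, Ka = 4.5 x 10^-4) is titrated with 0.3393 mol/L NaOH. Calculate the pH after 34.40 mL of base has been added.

12.77

n(acid) = 0.2477 x 0.03148 = 0.007798 mol; n(NaOH) added = 0.3393 x 0.03440 = 0.01167 mol.
Base is in excess by 0.01167 - 0.007798 = 0.003874 mol in a total volume of 0.06588 L.
[OH^-] = 0.003874/0.06588 = 0.05881 M, so pOH = 1.23 and pH = 14.00 - 1.23 = 12.77.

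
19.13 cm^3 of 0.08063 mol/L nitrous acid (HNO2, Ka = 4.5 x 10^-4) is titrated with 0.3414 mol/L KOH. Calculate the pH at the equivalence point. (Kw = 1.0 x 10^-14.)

8.08

n(HNO2) = 0.08063 x 0.01913 = 0.001542 mol; V(KOH) at equivalence = 0.001542/0.3414 = 0.004518 L.
At equivalence all the acid is converted to NO2-; total volume = 0.01913 + 0.004518 = 0.02365 L, so [NO2-] = 0.001542/0.02365 = 0.06523 M.
Kb = Kw/Ka = 1.0e-14 / 4.5 x 10^-4 = 2.22e-11.
[OH^-] = sqrt(Kb x [NO2-]) = sqrt(2.22e-11 x 0.06523) = 1.20e-6 M.
pOH = 5.92, so pH = 14.00 - 5.92 = 8.08.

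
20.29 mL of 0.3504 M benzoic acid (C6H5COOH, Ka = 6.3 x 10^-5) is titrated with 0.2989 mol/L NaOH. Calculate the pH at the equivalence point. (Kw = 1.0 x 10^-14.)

n(C6H5COOH) = 0.3504 x 0.02029 = 0.007110 mol; V(NaOH) at equivalence = 0.007110/0.2989 = 0.02379 L.
At equivalence all the acid is converted to C6H5COO-; total volume = 0.02029 + 0.02379 = 0.04408 L, so [C6H5COO-] = 0.007110/0.04408 = 0.1613 M.
Kb = Kw/Ka = 1.0e-14 / 6.3 x 10^-5 = 1.59e-10.
[OH^-] = sqrt(Kb x [C6H5COO-]) = sqrt(1.59e-10 x 0.1613) = 5.06e-6 M.
pOH = 5.30, so pH = 14.00 - 5.30 = 8.70.

8.70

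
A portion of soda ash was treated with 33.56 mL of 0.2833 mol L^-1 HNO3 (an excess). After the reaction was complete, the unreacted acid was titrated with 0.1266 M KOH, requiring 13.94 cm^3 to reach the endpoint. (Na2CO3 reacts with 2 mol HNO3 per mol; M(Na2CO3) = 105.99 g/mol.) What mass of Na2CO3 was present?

Total n(HNO3) added = 0.2833 x 0.03356 = 0.009508 mol.
n(KOH) used = 0.1266 x 0.01394 = 0.001765 mol, which equals the excess n(HNO3).
So n(HNO3) consumed by the sample = 0.009508 - 0.001765 = 0.007743 mol.
n(Na2CO3) = 0.007743 / 2 = 0.003871 mol.
mass = 0.003871 mol x 105.99 g/mol = 0.410 g.

0.410 g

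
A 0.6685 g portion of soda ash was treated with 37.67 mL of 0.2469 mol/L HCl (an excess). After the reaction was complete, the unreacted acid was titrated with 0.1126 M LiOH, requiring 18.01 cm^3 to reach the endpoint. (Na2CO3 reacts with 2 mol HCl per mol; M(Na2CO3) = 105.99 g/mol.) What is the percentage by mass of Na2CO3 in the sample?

Total n(HCl) added = 0.2469 x 0.03767 = 0.009301 mol.
n(LiOH) used = 0.1126 x 0.01801 = 0.002028 mol, which equals the excess n(HCl).
So n(HCl) consumed by the sample = 0.009301 - 0.002028 = 0.007273 mol.
n(Na2CO3) = 0.007273 / 2 = 0.003636 mol.
mass Na2CO3 = 0.003636 x 105.99 = 0.3854 g, so %Na2CO3 = 0.3854/0.6685 x 100 = 57.7%.

57.7%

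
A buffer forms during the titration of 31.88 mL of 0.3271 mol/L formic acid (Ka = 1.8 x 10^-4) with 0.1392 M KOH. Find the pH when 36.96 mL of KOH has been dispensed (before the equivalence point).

Initial n(HCOOH) = 0.3271 x 0.03188 = 0.01043 mol.
n(KOH) added = 0.1392 x 0.03696 = 0.005145 mol, converting that many moles of HCOOH to HCOO-.
Remaining n(HCOOH) = 0.005283 mol; n(HCOO-) = 0.005145 mol.
By Henderson-Hasselbalch, pH = pKa + log([A^-]/[HA]) = 3.74 + log(0.005145/0.005283) = 3.74 + (-0.01) = 3.73.

3.73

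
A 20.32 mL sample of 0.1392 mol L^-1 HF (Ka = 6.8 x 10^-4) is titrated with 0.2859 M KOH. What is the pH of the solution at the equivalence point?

8.07

n(HF) = 0.1392 x 0.02032 = 0.002829 mol; V(KOH) at equivalence = 0.002829/0.2859 = 0.009893 L.
At equivalence all the acid is converted to F-; total volume = 0.02032 + 0.009893 = 0.03021 L, so [F-] = 0.002829/0.03021 = 0.09362 M.
Kb = Kw/Ka = 1.0e-14 / 6.8 x 10^-4 = 1.47e-11.
[OH^-] = sqrt(Kb x [F-]) = sqrt(1.47e-11 x 0.09362) = 1.17e-6 M.
pOH = 5.93, so pH = 14.00 - 5.93 = 8.07.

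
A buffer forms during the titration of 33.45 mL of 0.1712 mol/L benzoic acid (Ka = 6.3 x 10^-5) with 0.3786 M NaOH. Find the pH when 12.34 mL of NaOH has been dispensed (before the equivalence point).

4.85

Initial n(C6H5COOH) = 0.1712 x 0.03345 = 0.005727 mol.
n(NaOH) added = 0.3786 x 0.01234 = 0.004672 mol, converting that many moles of C6H5COOH to C6H5COO-.
Remaining n(C6H5COOH) = 0.001055 mol; n(C6H5COO-) = 0.004672 mol.
By Henderson-Hasselbalch, pH = pKa + log([A^-]/[HA]) = 4.20 + log(0.004672/0.001055) = 4.20 + (+0.65) = 4.85.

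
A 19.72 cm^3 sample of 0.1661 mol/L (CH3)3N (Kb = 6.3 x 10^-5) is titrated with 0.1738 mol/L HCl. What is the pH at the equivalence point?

5.44

n((CH3)3N) = 0.1661 x 0.01972 = 0.003275 mol; V(HCl) at equivalence = 0.003275/0.1738 = 0.01885 L.
At equivalence the base is fully converted to (CH3)3NH+; total volume = 0.03857 L, so [(CH3)3NH+] = 0.003275/0.03857 = 0.08493 M.
Ka((CH3)3NH+) = Kw/Kb = 1.0e-14 / 6.3 x 10^-5 = 1.59e-10.
[H^+] = sqrt(Ka x [(CH3)3NH+]) = sqrt(1.59e-10 x 0.08493) = 3.67e-6 M.
pH = -log(3.67e-6) = 5.44.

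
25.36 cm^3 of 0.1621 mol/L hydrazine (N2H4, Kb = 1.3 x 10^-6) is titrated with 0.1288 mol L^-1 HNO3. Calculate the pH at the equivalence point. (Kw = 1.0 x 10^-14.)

4.63

n(N2H4) = 0.1621 x 0.02536 = 0.004111 mol; V(HNO3) at equivalence = 0.004111/0.1288 = 0.03192 L.
At equivalence the base is fully converted to N2H5+; total volume = 0.05728 L, so [N2H5+] = 0.004111/0.05728 = 0.07177 M.
Ka(N2H5+) = Kw/Kb = 1.0e-14 / 1.3 x 10^-6 = 7.69e-9.
[H^+] = sqrt(Ka x [N2H5+]) = sqrt(7.69e-9 x 0.07177) = 2.35e-5 M.
pH = -log(2.35e-5) = 4.63.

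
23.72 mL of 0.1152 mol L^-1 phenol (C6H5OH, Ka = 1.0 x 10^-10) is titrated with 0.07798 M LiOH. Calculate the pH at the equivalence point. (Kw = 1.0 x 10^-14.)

11.33

n(C6H5OH) = 0.1152 x 0.02372 = 0.002733 mol; V(LiOH) at equivalence = 0.002733/0.07798 = 0.03504 L.
At equivalence all the acid is converted to C6H5O-; total volume = 0.02372 + 0.03504 = 0.05876 L, so [C6H5O-] = 0.002733/0.05876 = 0.04650 M.
Kb = Kw/Ka = 1.0e-14 / 1.0 x 10^-10 = 0.000100.
[OH^-] = sqrt(Kb x [C6H5O-]) = sqrt(0.000100 x 0.04650) = 0.00216 M.
pOH = 2.67, so pH = 14.00 - 2.67 = 11.33.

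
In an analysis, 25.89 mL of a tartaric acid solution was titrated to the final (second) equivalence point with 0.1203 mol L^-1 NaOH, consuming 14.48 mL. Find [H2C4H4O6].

0.0336 M

n(NaOH) = 0.1203 x 0.01448 = 0.001742 mol.
At the final (second) equivalence point, 2 mol OH^- react per mol H2C4H4O6, so n(H2C4H4O6) = 0.001742 / 2 = 0.0008710 mol.
[H2C4H4O6] = 0.0008710 / 0.02589 L = 0.0336 M.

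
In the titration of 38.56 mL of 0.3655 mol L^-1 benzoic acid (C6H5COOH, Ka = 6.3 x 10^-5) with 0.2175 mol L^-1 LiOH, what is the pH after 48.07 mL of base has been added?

4.66

Initial n(C6H5COOH) = 0.3655 x 0.03856 = 0.01409 mol.
n(LiOH) added = 0.2175 x 0.04807 = 0.01046 mol, converting that many moles of C6H5COOH to C6H5COO-.
Remaining n(C6H5COOH) = 0.003638 mol; n(C6H5COO-) = 0.01046 mol.
By Henderson-Hasselbalch, pH = pKa + log([A^-]/[HA]) = 4.20 + log(0.01046/0.003638) = 4.20 + (+0.46) = 4.66.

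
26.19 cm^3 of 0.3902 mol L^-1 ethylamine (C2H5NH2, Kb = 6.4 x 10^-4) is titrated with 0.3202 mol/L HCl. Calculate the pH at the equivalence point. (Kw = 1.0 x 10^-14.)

5.78

n(C2H5NH2) = 0.3902 x 0.02619 = 0.01022 mol; V(HCl) at equivalence = 0.01022/0.3202 = 0.03192 L.
At equivalence the base is fully converted to C2H5NH3+; total volume = 0.05811 L, so [C2H5NH3+] = 0.01022/0.05811 = 0.1759 M.
Ka(C2H5NH3+) = Kw/Kb = 1.0e-14 / 6.4 x 10^-4 = 1.56e-11.
[H^+] = sqrt(Ka x [C2H5NH3+]) = sqrt(1.56e-11 x 0.1759) = 1.66e-6 M.
pH = -log(1.66e-6) = 5.78.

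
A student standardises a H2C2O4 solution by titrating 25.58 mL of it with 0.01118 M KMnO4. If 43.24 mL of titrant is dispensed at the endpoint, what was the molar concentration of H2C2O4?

n(KMnO4) = 0.01118 x 0.04324 = 0.0004834 mol.
From the balanced equation, 2 mol KMnO4 reacts with 5 mol H2C2O4, so n(H2C2O4) = 0.0004834 x 5/2 = 0.001209 mol.
[H2C2O4] = 0.001209 / 0.02558 L = 0.0472 M.

0.0472 M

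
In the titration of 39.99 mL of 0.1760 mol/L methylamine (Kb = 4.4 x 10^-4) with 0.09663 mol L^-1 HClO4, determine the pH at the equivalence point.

n(CH3NH2) = 0.1760 x 0.03999 = 0.007038 mol; V(HClO4) at equivalence = 0.007038/0.09663 = 0.07284 L.
At equivalence the base is fully converted to CH3NH3+; total volume = 0.1128 L, so [CH3NH3+] = 0.007038/0.1128 = 0.06238 M.
Ka(CH3NH3+) = Kw/Kb = 1.0e-14 / 4.4 x 10^-4 = 2.27e-11.
[H^+] = sqrt(Ka x [CH3NH3+]) = sqrt(2.27e-11 x 0.06238) = 1.19e-6 M.
pH = -log(1.19e-6) = 5.92.

5.92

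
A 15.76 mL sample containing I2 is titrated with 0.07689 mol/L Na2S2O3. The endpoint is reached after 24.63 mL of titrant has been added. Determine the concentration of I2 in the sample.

0.0601 M

n(Na2S2O3) = 0.07689 x 0.02463 = 0.001894 mol.
From the balanced equation, 2 mol Na2S2O3 reacts with 1 mol I2, so n(I2) = 0.001894 x 1/2 = 0.0009469 mol.
[I2] = 0.0009469 / 0.01576 L = 0.0601 M.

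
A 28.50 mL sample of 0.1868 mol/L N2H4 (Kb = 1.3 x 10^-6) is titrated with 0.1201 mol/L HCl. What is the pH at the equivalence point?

n(N2H4) = 0.1868 x 0.02850 = 0.005324 mol; V(HCl) at equivalence = 0.005324/0.1201 = 0.04433 L.
At equivalence the base is fully converted to N2H5+; total volume = 0.07283 L, so [N2H5+] = 0.005324/0.07283 = 0.07310 M.
Ka(N2H5+) = Kw/Kb = 1.0e-14 / 1.3 x 10^-6 = 7.69e-9.
[H^+] = sqrt(Ka x [N2H5+]) = sqrt(7.69e-9 x 0.07310) = 2.37e-5 M.
pH = -log(2.37e-5) = 4.63.

4.63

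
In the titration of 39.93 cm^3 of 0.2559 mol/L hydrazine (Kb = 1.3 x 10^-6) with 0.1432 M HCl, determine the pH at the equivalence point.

n(N2H4) = 0.2559 x 0.03993 = 0.01022 mol; V(HCl) at equivalence = 0.01022/0.1432 = 0.07136 L.
At equivalence the base is fully converted to N2H5+; total volume = 0.1113 L, so [N2H5+] = 0.01022/0.1113 = 0.09182 M.
Ka(N2H5+) = Kw/Kb = 1.0e-14 / 1.3 x 10^-6 = 7.69e-9.
[H^+] = sqrt(Ka x [N2H5+]) = sqrt(7.69e-9 x 0.09182) = 2.66e-5 M.
pH = -log(2.66e-5) = 4.58.

4.58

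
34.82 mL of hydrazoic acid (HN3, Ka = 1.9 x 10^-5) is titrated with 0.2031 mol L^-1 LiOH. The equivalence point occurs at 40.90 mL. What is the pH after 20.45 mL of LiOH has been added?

4.72

20.45 mL is exactly half the equivalence volume (40.90/2), i.e. the half-equivalence point.
There, n(HA) = n(A^-), so pH = pKa = -log(1.9 x 10^-5) = 4.72.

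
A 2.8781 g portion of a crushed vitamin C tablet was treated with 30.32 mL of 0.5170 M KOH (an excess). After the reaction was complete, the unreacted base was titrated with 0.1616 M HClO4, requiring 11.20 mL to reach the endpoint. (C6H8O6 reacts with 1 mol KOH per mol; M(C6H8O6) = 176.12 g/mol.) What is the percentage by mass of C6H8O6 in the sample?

Total n(KOH) added = 0.5170 x 0.03032 = 0.01568 mol.
n(HClO4) used = 0.1616 x 0.01120 = 0.001810 mol, which equals the excess n(KOH).
So n(KOH) consumed by the sample = 0.01568 - 0.001810 = 0.01387 mol.
n(C6H8O6) = 0.01387 / 1 = 0.01387 mol.
mass C6H8O6 = 0.01387 x 176.12 = 2.442 g, so %C6H8O6 = 2.442/2.8781 x 100 = 84.8%.

84.8%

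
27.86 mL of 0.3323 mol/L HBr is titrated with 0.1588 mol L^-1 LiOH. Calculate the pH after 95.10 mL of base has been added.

12.68

n(acid) = 0.3323 x 0.02786 = 0.009258 mol; n(LiOH) added = 0.1588 x 0.09510 = 0.01510 mol.
Base is in excess by 0.01510 - 0.009258 = 0.005844 mol in a total volume of 0.1230 L.
[OH^-] = 0.005844/0.1230 = 0.04753 M, so pOH = 1.32 and pH = 14.00 - 1.32 = 12.68.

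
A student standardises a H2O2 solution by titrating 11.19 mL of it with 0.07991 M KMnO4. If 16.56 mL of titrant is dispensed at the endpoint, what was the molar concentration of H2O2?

n(KMnO4) = 0.07991 x 0.01656 = 0.001323 mol.
From the balanced equation, 2 mol KMnO4 reacts with 5 mol H2O2, so n(H2O2) = 0.001323 x 5/2 = 0.003308 mol.
[H2O2] = 0.003308 / 0.01119 L = 0.296 M.

0.296 M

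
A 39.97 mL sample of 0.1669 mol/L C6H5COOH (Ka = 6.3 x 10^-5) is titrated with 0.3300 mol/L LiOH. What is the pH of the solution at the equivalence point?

8.62

n(C6H5COOH) = 0.1669 x 0.03997 = 0.006671 mol; V(LiOH) at equivalence = 0.006671/0.3300 = 0.02022 L.
At equivalence all the acid is converted to C6H5COO-; total volume = 0.03997 + 0.02022 = 0.06019 L, so [C6H5COO-] = 0.006671/0.06019 = 0.1108 M.
Kb = Kw/Ka = 1.0e-14 / 6.3 x 10^-5 = 1.59e-10.
[OH^-] = sqrt(Kb x [C6H5COO-]) = sqrt(1.59e-10 x 0.1108) = 4.19e-6 M.
pOH = 5.38, so pH = 14.00 - 5.38 = 8.62.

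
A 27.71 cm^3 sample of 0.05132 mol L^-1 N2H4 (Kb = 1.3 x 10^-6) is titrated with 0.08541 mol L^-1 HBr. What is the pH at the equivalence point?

4.80

n(N2H4) = 0.05132 x 0.02771 = 0.001422 mol; V(HBr) at equivalence = 0.001422/0.08541 = 0.01665 L.
At equivalence the base is fully converted to N2H5+; total volume = 0.04436 L, so [N2H5+] = 0.001422/0.04436 = 0.03206 M.
Ka(N2H5+) = Kw/Kb = 1.0e-14 / 1.3 x 10^-6 = 7.69e-9.
[H^+] = sqrt(Ka x [N2H5+]) = sqrt(7.69e-9 x 0.03206) = 1.57e-5 M.
pH = -log(1.57e-5) = 4.80.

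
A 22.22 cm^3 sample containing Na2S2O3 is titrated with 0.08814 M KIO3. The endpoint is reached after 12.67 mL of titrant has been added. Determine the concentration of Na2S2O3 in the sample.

0.302 M

n(KIO3) = 0.08814 x 0.01267 = 0.001117 mol.
From the balanced equation, 1 mol KIO3 reacts with 6 mol Na2S2O3, so n(Na2S2O3) = 0.001117 x 6/1 = 0.006700 mol.
[Na2S2O3] = 0.006700 / 0.02222 L = 0.302 M.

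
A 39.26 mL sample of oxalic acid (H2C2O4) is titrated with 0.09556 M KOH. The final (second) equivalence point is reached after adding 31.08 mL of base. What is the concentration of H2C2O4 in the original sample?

n(KOH) = 0.09556 x 0.03108 = 0.002970 mol.
At the final (second) equivalence point, 2 mol OH^- react per mol H2C2O4, so n(H2C2O4) = 0.002970 / 2 = 0.001485 mol.
[H2C2O4] = 0.001485 / 0.03926 L = 0.0378 M.

0.0378 M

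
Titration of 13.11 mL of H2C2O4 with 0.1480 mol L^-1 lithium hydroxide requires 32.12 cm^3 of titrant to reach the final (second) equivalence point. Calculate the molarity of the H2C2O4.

n(LiOH) = 0.1480 x 0.03212 = 0.004754 mol.
At the final (second) equivalence point, 2 mol OH^- react per mol H2C2O4, so n(H2C2O4) = 0.004754 / 2 = 0.002377 mol.
[H2C2O4] = 0.002377 / 0.01311 L = 0.181 M.

0.181 M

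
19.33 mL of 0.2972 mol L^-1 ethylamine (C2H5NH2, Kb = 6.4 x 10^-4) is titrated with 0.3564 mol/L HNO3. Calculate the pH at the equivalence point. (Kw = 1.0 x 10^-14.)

5.80

n(C2H5NH2) = 0.2972 x 0.01933 = 0.005745 mol; V(HNO3) at equivalence = 0.005745/0.3564 = 0.01612 L.
At equivalence the base is fully converted to C2H5NH3+; total volume = 0.03545 L, so [C2H5NH3+] = 0.005745/0.03545 = 0.1621 M.
Ka(C2H5NH3+) = Kw/Kb = 1.0e-14 / 6.4 x 10^-4 = 1.56e-11.
[H^+] = sqrt(Ka x [C2H5NH3+]) = sqrt(1.56e-11 x 0.1621) = 1.59e-6 M.
pH = -log(1.59e-6) = 5.80.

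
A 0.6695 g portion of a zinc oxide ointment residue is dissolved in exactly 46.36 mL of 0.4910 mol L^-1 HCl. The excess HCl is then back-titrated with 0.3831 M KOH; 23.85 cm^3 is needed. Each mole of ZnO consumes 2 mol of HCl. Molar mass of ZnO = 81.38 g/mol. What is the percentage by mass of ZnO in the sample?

Total n(HCl) added = 0.4910 x 0.04636 = 0.02276 mol.
n(KOH) used = 0.3831 x 0.02385 = 0.009137 mol, which equals the excess n(HCl).
So n(HCl) consumed by the sample = 0.02276 - 0.009137 = 0.01363 mol.
n(ZnO) = 0.01363 / 2 = 0.006813 mol.
mass ZnO = 0.006813 x 81.38 = 0.5544 g, so %ZnO = 0.5544/0.6695 x 100 = 82.8%.

82.8%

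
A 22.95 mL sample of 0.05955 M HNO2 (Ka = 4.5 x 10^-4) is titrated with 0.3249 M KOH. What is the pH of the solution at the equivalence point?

8.02

n(HNO2) = 0.05955 x 0.02295 = 0.001367 mol; V(KOH) at equivalence = 0.001367/0.3249 = 0.004206 L.
At equivalence all the acid is converted to NO2-; total volume = 0.02295 + 0.004206 = 0.02716 L, so [NO2-] = 0.001367/0.02716 = 0.05033 M.
Kb = Kw/Ka = 1.0e-14 / 4.5 x 10^-4 = 2.22e-11.
[OH^-] = sqrt(Kb x [NO2-]) = sqrt(2.22e-11 x 0.05033) = 1.06e-6 M.
pOH = 5.98, so pH = 14.00 - 5.98 = 8.02.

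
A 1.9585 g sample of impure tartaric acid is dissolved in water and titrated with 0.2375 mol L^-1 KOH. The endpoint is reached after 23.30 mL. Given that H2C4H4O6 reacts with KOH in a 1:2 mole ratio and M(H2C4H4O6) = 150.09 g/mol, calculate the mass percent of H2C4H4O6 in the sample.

n(KOH) = 0.2375 x 0.02330 = 0.005534 mol.
n(H2C4H4O6) = 0.005534 / 2 = 0.002767 mol.
mass of H2C4H4O6 = 0.002767 x 150.09 = 0.4153 g.
% purity = 0.4153 / 1.9585 x 100 = 21.2%.

21.2%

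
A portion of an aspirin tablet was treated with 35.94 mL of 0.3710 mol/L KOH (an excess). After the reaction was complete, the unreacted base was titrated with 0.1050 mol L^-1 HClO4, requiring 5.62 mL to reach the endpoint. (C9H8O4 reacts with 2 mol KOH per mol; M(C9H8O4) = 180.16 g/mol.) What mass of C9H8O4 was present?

Total n(KOH) added = 0.3710 x 0.03594 = 0.01333 mol.
n(HClO4) used = 0.1050 x 0.005620 = 0.0005901 mol, which equals the excess n(KOH).
So n(KOH) consumed by the sample = 0.01333 - 0.0005901 = 0.01274 mol.
n(C9H8O4) = 0.01274 / 2 = 0.006372 mol.
mass = 0.006372 mol x 180.16 g/mol = 1.15 g.

1.15 g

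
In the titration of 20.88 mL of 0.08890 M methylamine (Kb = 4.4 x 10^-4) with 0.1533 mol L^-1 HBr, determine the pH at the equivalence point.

5.95

n(CH3NH2) = 0.08890 x 0.02088 = 0.001856 mol; V(HBr) at equivalence = 0.001856/0.1533 = 0.01211 L.
At equivalence the base is fully converted to CH3NH3+; total volume = 0.03299 L, so [CH3NH3+] = 0.001856/0.03299 = 0.05627 M.
Ka(CH3NH3+) = Kw/Kb = 1.0e-14 / 4.4 x 10^-4 = 2.27e-11.
[H^+] = sqrt(Ka x [CH3NH3+]) = sqrt(2.27e-11 x 0.05627) = 1.13e-6 M.
pH = -log(1.13e-6) = 5.95.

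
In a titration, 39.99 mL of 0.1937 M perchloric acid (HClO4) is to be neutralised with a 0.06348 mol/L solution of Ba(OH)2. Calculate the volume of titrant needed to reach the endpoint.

n(HClO4) = 0.1937 mol/L x 0.03999 L = 0.007746 mol.
The neutralisation is 2 HClO4 : 1 Ba(OH)2, so n(Ba(OH)2) = 0.007746 x 1/2 = 0.003873 mol.
V(Ba(OH)2) = 0.003873 / 0.06348 = 0.06101 L = 61.0 mL.

61.0 mL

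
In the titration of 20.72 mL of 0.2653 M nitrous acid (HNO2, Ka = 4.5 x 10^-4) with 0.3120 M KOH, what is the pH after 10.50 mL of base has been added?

3.52

Initial n(HNO2) = 0.2653 x 0.02072 = 0.005497 mol.
n(KOH) added = 0.3120 x 0.01050 = 0.003276 mol, converting that many moles of HNO2 to NO2-.
Remaining n(HNO2) = 0.002221 mol; n(NO2-) = 0.003276 mol.
By Henderson-Hasselbalch, pH = pKa + log([A^-]/[HA]) = 3.35 + log(0.003276/0.002221) = 3.35 + (+0.17) = 3.52.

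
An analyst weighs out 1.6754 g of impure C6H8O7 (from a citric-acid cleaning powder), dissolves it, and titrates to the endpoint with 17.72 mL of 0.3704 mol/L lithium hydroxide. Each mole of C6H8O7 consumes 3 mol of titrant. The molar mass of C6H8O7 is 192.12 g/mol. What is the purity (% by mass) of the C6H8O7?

25.1%

n(LiOH) = 0.3704 x 0.01772 = 0.006563 mol.
n(C6H8O7) = 0.006563 / 3 = 0.002188 mol.
mass of C6H8O7 = 0.002188 x 192.12 = 0.4203 g.
% purity = 0.4203 / 1.6754 x 100 = 25.1%.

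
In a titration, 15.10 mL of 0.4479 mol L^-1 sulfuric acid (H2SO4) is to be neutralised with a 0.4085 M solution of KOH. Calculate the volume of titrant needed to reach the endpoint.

n(H2SO4) = 0.4479 mol/L x 0.01510 L = 0.006763 mol.
The neutralisation is 1 H2SO4 : 2 KOH, so n(KOH) = 0.006763 x 2/1 = 0.01353 mol.
V(KOH) = 0.01353 / 0.4085 = 0.03311 L = 33.1 mL.

33.1 mL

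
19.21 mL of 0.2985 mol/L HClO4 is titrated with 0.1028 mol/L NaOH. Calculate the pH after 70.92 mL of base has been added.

n(acid) = 0.2985 x 0.01921 = 0.005734 mol; n(NaOH) added = 0.1028 x 0.07092 = 0.007291 mol.
Base is in excess by 0.007291 - 0.005734 = 0.001556 mol in a total volume of 0.09013 L.
[OH^-] = 0.001556/0.09013 = 0.01727 M, so pOH = 1.76 and pH = 14.00 - 1.76 = 12.24.

12.24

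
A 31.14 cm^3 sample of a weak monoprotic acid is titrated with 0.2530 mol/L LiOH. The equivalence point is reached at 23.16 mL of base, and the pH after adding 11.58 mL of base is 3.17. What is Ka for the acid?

6.8 x 10^-4

11.58 mL is half of the equivalence volume, so this is the half-equivalence point where [HA] = [A^-].
At half-equivalence pH = pKa, so pKa = 3.17.
Ka = 10^(-3.17) = 6.8 x 10^-4.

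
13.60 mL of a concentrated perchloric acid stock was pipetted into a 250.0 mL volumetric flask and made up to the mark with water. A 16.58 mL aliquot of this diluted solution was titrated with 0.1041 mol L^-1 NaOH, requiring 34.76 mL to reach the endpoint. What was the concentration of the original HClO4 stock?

4.01 M

n(NaOH) = 0.1041 x 0.03476 = 0.003619 mol.
n(HClO4) in the aliquot = 0.003619 mol.
[diluted HClO4] = 0.003619 / 0.01658 = 0.2182 M.
Dilution factor = 250.0/13.60 = 18.38, so [stock] = 0.2182 x 18.38 = 4.01 M.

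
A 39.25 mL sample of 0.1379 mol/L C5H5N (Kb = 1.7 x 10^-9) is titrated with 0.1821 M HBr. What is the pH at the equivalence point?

n(C5H5N) = 0.1379 x 0.03925 = 0.005413 mol; V(HBr) at equivalence = 0.005413/0.1821 = 0.02972 L.
At equivalence the base is fully converted to C5H5NH+; total volume = 0.06897 L, so [C5H5NH+] = 0.005413/0.06897 = 0.07847 M.
Ka(C5H5NH+) = Kw/Kb = 1.0e-14 / 1.7 x 10^-9 = 5.88e-6.
[H^+] = sqrt(Ka x [C5H5NH+]) = sqrt(5.88e-6 x 0.07847) = 0.000679 M.
pH = -log(0.000679) = 3.17.

3.17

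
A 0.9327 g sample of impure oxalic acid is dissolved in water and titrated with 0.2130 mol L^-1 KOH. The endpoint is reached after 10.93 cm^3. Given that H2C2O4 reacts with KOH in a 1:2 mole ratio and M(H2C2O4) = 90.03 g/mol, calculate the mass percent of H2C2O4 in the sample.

n(KOH) = 0.2130 x 0.01093 = 0.002328 mol.
n(H2C2O4) = 0.002328 / 2 = 0.001164 mol.
mass of H2C2O4 = 0.001164 x 90.03 = 0.1048 g.
% purity = 0.1048 / 0.9327 x 100 = 11.2%.

11.2%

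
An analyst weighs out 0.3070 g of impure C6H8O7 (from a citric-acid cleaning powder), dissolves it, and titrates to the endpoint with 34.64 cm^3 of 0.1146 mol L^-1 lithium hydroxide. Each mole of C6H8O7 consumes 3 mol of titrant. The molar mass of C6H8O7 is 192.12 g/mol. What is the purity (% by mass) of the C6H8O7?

82.8%

n(LiOH) = 0.1146 x 0.03464 = 0.003970 mol.
n(C6H8O7) = 0.003970 / 3 = 0.001323 mol.
mass of C6H8O7 = 0.001323 x 192.12 = 0.2542 g.
% purity = 0.2542 / 0.3070 x 100 = 82.8%.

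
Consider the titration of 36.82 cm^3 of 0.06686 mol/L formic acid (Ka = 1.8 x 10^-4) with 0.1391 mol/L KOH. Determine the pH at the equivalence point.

n(HCOOH) = 0.06686 x 0.03682 = 0.002462 mol; V(KOH) at equivalence = 0.002462/0.1391 = 0.01770 L.
At equivalence all the acid is converted to HCOO-; total volume = 0.03682 + 0.01770 = 0.05452 L, so [HCOO-] = 0.002462/0.05452 = 0.04516 M.
Kb = Kw/Ka = 1.0e-14 / 1.8 x 10^-4 = 5.56e-11.
[OH^-] = sqrt(Kb x [HCOO-]) = sqrt(5.56e-11 x 0.04516) = 1.58e-6 M.
pOH = 5.80, so pH = 14.00 - 5.80 = 8.20.

8.20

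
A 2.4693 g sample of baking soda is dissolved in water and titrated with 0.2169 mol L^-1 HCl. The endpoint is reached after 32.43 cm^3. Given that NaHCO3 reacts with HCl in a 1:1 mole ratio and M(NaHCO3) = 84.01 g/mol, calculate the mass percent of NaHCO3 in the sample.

23.9%

n(HCl) = 0.2169 x 0.03243 = 0.007034 mol.
n(NaHCO3) = 0.007034 / 1 = 0.007034 mol.
mass of NaHCO3 = 0.007034 x 84.01 = 0.5909 g.
% purity = 0.5909 / 2.4693 x 100 = 23.9%.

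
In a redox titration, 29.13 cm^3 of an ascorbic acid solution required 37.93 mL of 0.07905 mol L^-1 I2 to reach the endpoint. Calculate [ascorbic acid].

0.103 M

n(I2) = 0.07905 x 0.03793 = 0.002998 mol.
From the balanced equation, 1 mol I2 reacts with 1 mol ascorbic acid, so n(ascorbic acid) = 0.002998 x 1/1 = 0.002998 mol.
[ascorbic acid] = 0.002998 / 0.02913 L = 0.103 M.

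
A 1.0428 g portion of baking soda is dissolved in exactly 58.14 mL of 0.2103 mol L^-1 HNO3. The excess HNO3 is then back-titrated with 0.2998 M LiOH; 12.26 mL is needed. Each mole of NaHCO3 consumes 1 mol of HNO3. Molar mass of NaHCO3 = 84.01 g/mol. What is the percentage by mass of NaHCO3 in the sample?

Total n(HNO3) added = 0.2103 x 0.05814 = 0.01223 mol.
n(LiOH) used = 0.2998 x 0.01226 = 0.003676 mol, which equals the excess n(HNO3).
So n(HNO3) consumed by the sample = 0.01223 - 0.003676 = 0.008551 mol.
n(NaHCO3) = 0.008551 / 1 = 0.008551 mol.
mass NaHCO3 = 0.008551 x 84.01 = 0.7184 g, so %NaHCO3 = 0.7184/1.0428 x 100 = 68.9%.

68.9%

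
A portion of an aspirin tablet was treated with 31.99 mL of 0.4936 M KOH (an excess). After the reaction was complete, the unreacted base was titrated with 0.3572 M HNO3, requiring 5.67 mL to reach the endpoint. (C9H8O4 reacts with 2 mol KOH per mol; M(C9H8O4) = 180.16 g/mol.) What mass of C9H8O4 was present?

Total n(KOH) added = 0.4936 x 0.03199 = 0.01579 mol.
n(HNO3) used = 0.3572 x 0.005670 = 0.002025 mol, which equals the excess n(KOH).
So n(KOH) consumed by the sample = 0.01579 - 0.002025 = 0.01376 mol.
n(C9H8O4) = 0.01376 / 2 = 0.006882 mol.
mass = 0.006882 mol x 180.16 g/mol = 1.24 g.

1.24 g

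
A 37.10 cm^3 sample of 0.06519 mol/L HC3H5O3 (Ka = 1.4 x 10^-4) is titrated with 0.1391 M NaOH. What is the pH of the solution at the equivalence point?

8.25

n(HC3H5O3) = 0.06519 x 0.03710 = 0.002419 mol; V(NaOH) at equivalence = 0.002419/0.1391 = 0.01739 L.
At equivalence all the acid is converted to C3H5O3-; total volume = 0.03710 + 0.01739 = 0.05449 L, so [C3H5O3-] = 0.002419/0.05449 = 0.04439 M.
Kb = Kw/Ka = 1.0e-14 / 1.4 x 10^-4 = 7.14e-11.
[OH^-] = sqrt(Kb x [C3H5O3-]) = sqrt(7.14e-11 x 0.04439) = 1.78e-6 M.
pOH = 5.75, so pH = 14.00 - 5.75 = 8.25.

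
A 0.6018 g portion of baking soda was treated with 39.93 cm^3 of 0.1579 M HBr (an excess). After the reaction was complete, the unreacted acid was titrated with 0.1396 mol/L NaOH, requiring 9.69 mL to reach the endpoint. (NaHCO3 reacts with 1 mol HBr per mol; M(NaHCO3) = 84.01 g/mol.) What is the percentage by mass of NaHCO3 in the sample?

69.1%

Total n(HBr) added = 0.1579 x 0.03993 = 0.006305 mol.
n(NaOH) used = 0.1396 x 0.009690 = 0.001353 mol, which equals the excess n(HBr).
So n(HBr) consumed by the sample = 0.006305 - 0.001353 = 0.004952 mol.
n(NaHCO3) = 0.004952 / 1 = 0.004952 mol.
mass NaHCO3 = 0.004952 x 84.01 = 0.4160 g, so %NaHCO3 = 0.4160/0.6018 x 100 = 69.1%.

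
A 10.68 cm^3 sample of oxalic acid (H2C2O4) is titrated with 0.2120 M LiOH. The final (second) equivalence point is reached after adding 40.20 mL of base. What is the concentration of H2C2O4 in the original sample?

0.399 M

n(LiOH) = 0.2120 x 0.04020 = 0.008522 mol.
At the final (second) equivalence point, 2 mol OH^- react per mol H2C2O4, so n(H2C2O4) = 0.008522 / 2 = 0.004261 mol.
[H2C2O4] = 0.004261 / 0.01068 L = 0.399 M.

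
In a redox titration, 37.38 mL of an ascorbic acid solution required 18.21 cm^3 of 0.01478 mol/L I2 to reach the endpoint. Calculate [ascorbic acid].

n(I2) = 0.01478 x 0.01821 = 0.0002691 mol.
From the balanced equation, 1 mol I2 reacts with 1 mol ascorbic acid, so n(ascorbic acid) = 0.0002691 x 1/1 = 0.0002691 mol.
[ascorbic acid] = 0.0002691 / 0.03738 L = 0.00720 M.

0.00720 M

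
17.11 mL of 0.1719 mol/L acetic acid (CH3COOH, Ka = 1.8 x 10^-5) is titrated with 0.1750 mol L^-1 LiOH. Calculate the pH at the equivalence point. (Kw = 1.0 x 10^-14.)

n(CH3COOH) = 0.1719 x 0.01711 = 0.002941 mol; V(LiOH) at equivalence = 0.002941/0.1750 = 0.01681 L.
At equivalence all the acid is converted to CH3COO-; total volume = 0.01711 + 0.01681 = 0.03392 L, so [CH3COO-] = 0.002941/0.03392 = 0.08672 M.
Kb = Kw/Ka = 1.0e-14 / 1.8 x 10^-5 = 5.56e-10.
[OH^-] = sqrt(Kb x [CH3COO-]) = sqrt(5.56e-10 x 0.08672) = 6.94e-6 M.
pOH = 5.16, so pH = 14.00 - 5.16 = 8.84.

8.84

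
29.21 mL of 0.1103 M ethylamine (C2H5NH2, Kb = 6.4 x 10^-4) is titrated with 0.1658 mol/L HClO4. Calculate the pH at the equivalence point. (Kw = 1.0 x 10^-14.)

5.99

n(C2H5NH2) = 0.1103 x 0.02921 = 0.003222 mol; V(HClO4) at equivalence = 0.003222/0.1658 = 0.01943 L.
At equivalence the base is fully converted to C2H5NH3+; total volume = 0.04864 L, so [C2H5NH3+] = 0.003222/0.04864 = 0.06624 M.
Ka(C2H5NH3+) = Kw/Kb = 1.0e-14 / 6.4 x 10^-4 = 1.56e-11.
[H^+] = sqrt(Ka x [C2H5NH3+]) = sqrt(1.56e-11 x 0.06624) = 1.02e-6 M.
pH = -log(1.02e-6) = 5.99.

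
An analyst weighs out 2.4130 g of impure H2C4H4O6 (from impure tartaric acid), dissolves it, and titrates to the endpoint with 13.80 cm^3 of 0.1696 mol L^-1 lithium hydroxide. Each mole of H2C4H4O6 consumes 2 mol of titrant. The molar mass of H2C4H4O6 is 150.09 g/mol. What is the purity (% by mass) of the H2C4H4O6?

n(LiOH) = 0.1696 x 0.01380 = 0.002340 mol.
n(H2C4H4O6) = 0.002340 / 2 = 0.001170 mol.
mass of H2C4H4O6 = 0.001170 x 150.09 = 0.1756 g.
% purity = 0.1756 / 2.4130 x 100 = 7.28%.

7.28%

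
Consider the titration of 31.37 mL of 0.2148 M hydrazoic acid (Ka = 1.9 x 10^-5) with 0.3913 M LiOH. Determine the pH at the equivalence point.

8.93

n(HN3) = 0.2148 x 0.03137 = 0.006738 mol; V(LiOH) at equivalence = 0.006738/0.3913 = 0.01722 L.
At equivalence all the acid is converted to N3-; total volume = 0.03137 + 0.01722 = 0.04859 L, so [N3-] = 0.006738/0.04859 = 0.1387 M.
Kb = Kw/Ka = 1.0e-14 / 1.9 x 10^-5 = 5.26e-10.
[OH^-] = sqrt(Kb x [N3-]) = sqrt(5.26e-10 x 0.1387) = 8.54e-6 M.
pOH = 5.07, so pH = 14.00 - 5.07 = 8.93.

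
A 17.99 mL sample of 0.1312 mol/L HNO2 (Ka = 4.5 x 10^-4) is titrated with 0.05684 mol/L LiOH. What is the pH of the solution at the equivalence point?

n(HNO2) = 0.1312 x 0.01799 = 0.002360 mol; V(LiOH) at equivalence = 0.002360/0.05684 = 0.04153 L.
At equivalence all the acid is converted to NO2-; total volume = 0.01799 + 0.04153 = 0.05952 L, so [NO2-] = 0.002360/0.05952 = 0.03966 M.
Kb = Kw/Ka = 1.0e-14 / 4.5 x 10^-4 = 2.22e-11.
[OH^-] = sqrt(Kb x [NO2-]) = sqrt(2.22e-11 x 0.03966) = 9.39e-7 M.
pOH = 6.03, so pH = 14.00 - 6.03 = 7.97.

7.97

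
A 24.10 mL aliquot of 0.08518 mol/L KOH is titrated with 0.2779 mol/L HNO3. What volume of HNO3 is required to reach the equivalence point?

n(KOH) = 0.08518 mol/L x 0.02410 L = 0.002053 mol.
At equivalence n(HNO3) = n(KOH) = 0.002053 mol.
V(HNO3) = 0.002053 / 0.2779 = 0.007387 L = 7.39 mL.

7.39 mL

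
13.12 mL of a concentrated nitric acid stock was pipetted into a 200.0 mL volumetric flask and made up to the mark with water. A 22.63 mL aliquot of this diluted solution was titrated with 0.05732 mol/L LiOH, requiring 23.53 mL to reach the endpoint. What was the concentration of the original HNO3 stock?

0.909 M

n(LiOH) = 0.05732 x 0.02353 = 0.001349 mol.
n(HNO3) in the aliquot = 0.001349 mol.
[diluted HNO3] = 0.001349 / 0.02263 = 0.05960 M.
Dilution factor = 200.0/13.12 = 15.24, so [stock] = 0.05960 x 15.24 = 0.909 M.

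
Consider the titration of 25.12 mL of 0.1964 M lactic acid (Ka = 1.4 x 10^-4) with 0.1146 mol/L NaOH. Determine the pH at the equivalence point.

8.36

n(HC3H5O3) = 0.1964 x 0.02512 = 0.004934 mol; V(NaOH) at equivalence = 0.004934/0.1146 = 0.04305 L.
At equivalence all the acid is converted to C3H5O3-; total volume = 0.02512 + 0.04305 = 0.06817 L, so [C3H5O3-] = 0.004934/0.06817 = 0.07237 M.
Kb = Kw/Ka = 1.0e-14 / 1.4 x 10^-4 = 7.14e-11.
[OH^-] = sqrt(Kb x [C3H5O3-]) = sqrt(7.14e-11 x 0.07237) = 2.27e-6 M.
pOH = 5.64, so pH = 14.00 - 5.64 = 8.36.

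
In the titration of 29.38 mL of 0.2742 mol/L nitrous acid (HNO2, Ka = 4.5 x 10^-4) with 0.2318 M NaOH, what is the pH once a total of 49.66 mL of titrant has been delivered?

12.64

n(acid) = 0.2742 x 0.02938 = 0.008056 mol; n(NaOH) added = 0.2318 x 0.04966 = 0.01151 mol.
Base is in excess by 0.01151 - 0.008056 = 0.003455 mol in a total volume of 0.07904 L.
[OH^-] = 0.003455/0.07904 = 0.04371 M, so pOH = 1.36 and pH = 14.00 - 1.36 = 12.64.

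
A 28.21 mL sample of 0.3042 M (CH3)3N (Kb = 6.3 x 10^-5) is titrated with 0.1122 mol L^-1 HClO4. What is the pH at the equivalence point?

5.44

n((CH3)3N) = 0.3042 x 0.02821 = 0.008581 mol; V(HClO4) at equivalence = 0.008581/0.1122 = 0.07648 L.
At equivalence the base is fully converted to (CH3)3NH+; total volume = 0.1047 L, so [(CH3)3NH+] = 0.008581/0.1047 = 0.08197 M.
Ka((CH3)3NH+) = Kw/Kb = 1.0e-14 / 6.3 x 10^-5 = 1.59e-10.
[H^+] = sqrt(Ka x [(CH3)3NH+]) = sqrt(1.59e-10 x 0.08197) = 3.61e-6 M.
pH = -log(3.61e-6) = 5.44.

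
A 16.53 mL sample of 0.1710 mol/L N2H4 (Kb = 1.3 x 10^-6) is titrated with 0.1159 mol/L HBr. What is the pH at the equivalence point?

n(N2H4) = 0.1710 x 0.01653 = 0.002827 mol; V(HBr) at equivalence = 0.002827/0.1159 = 0.02439 L.
At equivalence the base is fully converted to N2H5+; total volume = 0.04092 L, so [N2H5+] = 0.002827/0.04092 = 0.06908 M.
Ka(N2H5+) = Kw/Kb = 1.0e-14 / 1.3 x 10^-6 = 7.69e-9.
[H^+] = sqrt(Ka x [N2H5+]) = sqrt(7.69e-9 x 0.06908) = 2.31e-5 M.
pH = -log(2.31e-5) = 4.64.

4.64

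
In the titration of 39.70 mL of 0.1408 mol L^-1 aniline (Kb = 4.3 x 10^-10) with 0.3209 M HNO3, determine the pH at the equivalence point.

n(C6H5NH2) = 0.1408 x 0.03970 = 0.005590 mol; V(HNO3) at equivalence = 0.005590/0.3209 = 0.01742 L.
At equivalence the base is fully converted to C6H5NH3+; total volume = 0.05712 L, so [C6H5NH3+] = 0.005590/0.05712 = 0.09786 M.
Ka(C6H5NH3+) = Kw/Kb = 1.0e-14 / 4.3 x 10^-10 = 2.33e-5.
[H^+] = sqrt(Ka x [C6H5NH3+]) = sqrt(2.33e-5 x 0.09786) = 0.00151 M.
pH = -log(0.00151) = 2.82.

2.82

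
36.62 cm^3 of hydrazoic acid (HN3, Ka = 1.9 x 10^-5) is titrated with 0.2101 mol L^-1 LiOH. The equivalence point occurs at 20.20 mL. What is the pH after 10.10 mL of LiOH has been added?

4.72

10.10 mL is exactly half the equivalence volume (20.20/2), i.e. the half-equivalence point.
There, n(HA) = n(A^-), so pH = pKa = -log(1.9 x 10^-5) = 4.72.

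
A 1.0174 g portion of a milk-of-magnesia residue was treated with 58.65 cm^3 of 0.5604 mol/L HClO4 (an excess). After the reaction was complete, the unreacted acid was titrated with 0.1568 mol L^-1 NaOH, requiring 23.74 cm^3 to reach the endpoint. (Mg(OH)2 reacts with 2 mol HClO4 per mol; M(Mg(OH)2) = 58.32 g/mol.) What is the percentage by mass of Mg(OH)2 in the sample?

Total n(HClO4) added = 0.5604 x 0.05865 = 0.03287 mol.
n(NaOH) used = 0.1568 x 0.02374 = 0.003722 mol, which equals the excess n(HClO4).
So n(HClO4) consumed by the sample = 0.03287 - 0.003722 = 0.02915 mol.
n(Mg(OH)2) = 0.02915 / 2 = 0.01457 mol.
mass Mg(OH)2 = 0.01457 x 58.32 = 0.8499 g, so %Mg(OH)2 = 0.8499/1.0174 x 100 = 83.5%.

83.5%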